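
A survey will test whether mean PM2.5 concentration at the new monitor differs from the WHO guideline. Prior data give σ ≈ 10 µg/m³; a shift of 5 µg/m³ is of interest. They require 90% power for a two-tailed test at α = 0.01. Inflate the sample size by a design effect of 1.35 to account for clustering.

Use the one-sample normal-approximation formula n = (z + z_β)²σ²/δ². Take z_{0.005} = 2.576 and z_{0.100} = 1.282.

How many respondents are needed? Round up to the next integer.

n = 81

n = (z_{α/2} + z_β)² · σ² / δ²
  = (2.576 + 1.282)² · 10² / 5²
  = 14.8842 · 100 / 25
  = 59.54
Design effect: 1.35 × 59.54 = 80.37.
Round up → n = 81.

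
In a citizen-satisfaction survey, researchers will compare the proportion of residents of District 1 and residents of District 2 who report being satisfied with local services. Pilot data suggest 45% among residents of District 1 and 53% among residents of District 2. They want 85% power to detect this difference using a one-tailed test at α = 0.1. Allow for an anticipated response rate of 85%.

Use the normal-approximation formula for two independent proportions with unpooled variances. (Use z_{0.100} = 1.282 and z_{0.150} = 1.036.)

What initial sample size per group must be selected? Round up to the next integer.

n = (z_α + z_β)² · [p₁(1−p₁) + p₂(1−p₂)] / (p₁ − p₂)²
  = (1.282 + 1.036)² · (0.45·0.55 + 0.53·0.47) / (-0.08)²
  = (2.318)² · (0.2475 + 0.2491) / 0.0064
  = 5.3731 · 0.4966 / 0.0064
  = 416.92
Adjust for 85% response: 416.92 / 0.85 = 490.50.
Round up → n = 491 per group.

n = 491 per group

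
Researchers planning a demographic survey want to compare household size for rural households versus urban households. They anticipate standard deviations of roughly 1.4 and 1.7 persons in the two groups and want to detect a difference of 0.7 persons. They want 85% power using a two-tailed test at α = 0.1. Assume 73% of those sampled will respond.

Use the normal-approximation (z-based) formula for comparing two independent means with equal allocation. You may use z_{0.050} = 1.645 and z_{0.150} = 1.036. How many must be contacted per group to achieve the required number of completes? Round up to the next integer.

n = 98 per group

n = (z_{α/2} + z_β)² · (σ₁² + σ₂²) / δ²
  = (1.645 + 1.036)² · (1.4² + 1.7² = 4.85) / 0.7²
  = 7.1878 · 4.85 / 0.49
  = 71.14
Adjust for 73% response: 71.14 / 0.73 = 97.46.
Round up → n = 98 per group.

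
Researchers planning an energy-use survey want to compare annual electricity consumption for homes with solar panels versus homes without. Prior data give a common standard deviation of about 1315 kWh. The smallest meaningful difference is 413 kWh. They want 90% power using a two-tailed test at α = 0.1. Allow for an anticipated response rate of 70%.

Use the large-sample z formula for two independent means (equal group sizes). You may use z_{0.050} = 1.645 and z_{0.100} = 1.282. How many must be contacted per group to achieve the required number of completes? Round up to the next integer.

n = (z_{α/2} + z_β)² · (σ₁² + σ₂²) / δ²
  = (1.645 + 1.282)² · (2·1315² = 3458450) / 413²
  = 8.5673 · 3458450 / 170569
  = 173.71
Adjust for 70% response: 173.71 / 0.70 = 248.16.
Round up → n = 249 per group.

n = 249 per group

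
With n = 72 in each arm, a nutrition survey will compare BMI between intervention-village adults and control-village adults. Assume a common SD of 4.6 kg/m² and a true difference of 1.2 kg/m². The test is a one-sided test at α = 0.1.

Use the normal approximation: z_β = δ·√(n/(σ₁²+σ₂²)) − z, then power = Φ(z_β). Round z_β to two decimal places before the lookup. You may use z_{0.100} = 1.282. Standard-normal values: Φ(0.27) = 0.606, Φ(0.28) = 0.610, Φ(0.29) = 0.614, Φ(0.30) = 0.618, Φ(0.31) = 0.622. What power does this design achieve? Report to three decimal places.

Power ≈ 0.610

z_β = δ·√(n/(σ₁²+σ₂²)) − z_α
    = 1.2 · √(72/42.32) − 1.282
    = 1.2 · 1.30435 − 1.282
    = 1.5652 − 1.282 = 0.2832 → 0.28
Power = Φ(0.28) = 0.610.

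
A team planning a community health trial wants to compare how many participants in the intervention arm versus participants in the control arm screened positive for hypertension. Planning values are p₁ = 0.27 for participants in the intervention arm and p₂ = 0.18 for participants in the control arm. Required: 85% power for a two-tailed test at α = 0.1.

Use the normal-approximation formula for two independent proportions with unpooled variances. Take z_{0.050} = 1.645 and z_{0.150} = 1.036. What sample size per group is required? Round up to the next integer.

n = (z_{α/2} + z_β)² · [p₁(1−p₁) + p₂(1−p₂)] / (p₁ − p₂)²
  = (1.645 + 1.036)² · (0.27·0.73 + 0.18·0.82) / (0.09)²
  = (2.681)² · (0.1971 + 0.1476) / 0.0081
  = 7.1878 · 0.3447 / 0.0081
  = 305.88
Round up → n = 306 per group.

n = 306 per group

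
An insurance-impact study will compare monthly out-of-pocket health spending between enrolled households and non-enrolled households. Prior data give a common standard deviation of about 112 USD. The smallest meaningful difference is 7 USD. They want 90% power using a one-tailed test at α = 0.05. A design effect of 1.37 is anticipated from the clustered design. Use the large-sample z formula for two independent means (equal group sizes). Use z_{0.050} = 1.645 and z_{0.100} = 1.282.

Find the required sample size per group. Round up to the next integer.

n = (z_α + z_β)² · (σ₁² + σ₂²) / δ²
  = (1.645 + 1.282)² · (2·112² = 25088) / 7²
  = 8.5673 · 25088 / 49
  = 4386.47
Design effect: 1.37 × 4386.47 = 6009.47.
Round up → n = 6010 per group.

n = 6010 per group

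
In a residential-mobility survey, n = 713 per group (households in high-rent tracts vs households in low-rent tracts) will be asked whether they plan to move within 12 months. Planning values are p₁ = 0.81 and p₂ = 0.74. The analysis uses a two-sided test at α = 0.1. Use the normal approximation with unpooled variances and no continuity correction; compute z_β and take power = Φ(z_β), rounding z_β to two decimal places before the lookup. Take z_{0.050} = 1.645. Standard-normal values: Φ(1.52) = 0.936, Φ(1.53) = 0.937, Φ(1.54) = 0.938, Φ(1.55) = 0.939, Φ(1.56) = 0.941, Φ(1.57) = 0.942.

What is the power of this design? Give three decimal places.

z_β = |p₁−p₂|·√(n/[p₁q₁+p₂q₂]) − z_{α/2}
    = 0.07 · √(713/0.3463) − 1.645
    = 0.07 · 45.3752 − 1.645
    = 3.1763 − 1.645 = 1.5313 → 1.53
Power = Φ(1.53) = 0.937.

Power ≈ 0.937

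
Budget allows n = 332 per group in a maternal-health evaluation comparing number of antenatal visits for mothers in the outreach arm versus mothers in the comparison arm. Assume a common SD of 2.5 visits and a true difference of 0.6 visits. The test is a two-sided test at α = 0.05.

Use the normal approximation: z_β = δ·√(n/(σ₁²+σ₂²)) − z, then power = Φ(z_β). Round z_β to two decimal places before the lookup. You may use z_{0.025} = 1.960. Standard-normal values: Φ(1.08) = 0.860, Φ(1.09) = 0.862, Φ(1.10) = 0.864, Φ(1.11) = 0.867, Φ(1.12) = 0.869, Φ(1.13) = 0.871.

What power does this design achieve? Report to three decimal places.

z_β = δ·√(n/(σ₁²+σ₂²)) − z_{α/2}
    = 0.6 · √(332/12.5) − 1.960
    = 0.6 · 5.15364 − 1.960
    = 3.0922 − 1.960 = 1.1322 → 1.13
Power = Φ(1.13) = 0.871.

Power ≈ 0.871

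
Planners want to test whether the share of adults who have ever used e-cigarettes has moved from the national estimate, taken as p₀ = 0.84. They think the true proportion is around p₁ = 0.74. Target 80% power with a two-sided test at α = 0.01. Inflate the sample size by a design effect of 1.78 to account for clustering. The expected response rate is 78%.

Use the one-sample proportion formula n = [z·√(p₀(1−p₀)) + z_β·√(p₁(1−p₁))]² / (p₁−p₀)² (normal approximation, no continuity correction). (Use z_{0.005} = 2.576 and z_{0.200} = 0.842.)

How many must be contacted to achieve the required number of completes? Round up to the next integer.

n = 394

n = [z_{α/2}·√(p₀q₀) + z_β·√(p₁q₁)]² / (p₁ − p₀)²
  = [2.576·√(0.84·0.16) + 0.842·√(0.74·0.26)]² / (-0.10)²
  = [2.576·0.3666 + 0.842·0.4386]² / 0.0100
  = [1.3137]² / 0.0100
  = 172.58
Design effect: 1.78 × 172.58 = 307.20.
Adjust for 78% response: 307.20 / 0.78 = 393.84.
Round up → n = 394.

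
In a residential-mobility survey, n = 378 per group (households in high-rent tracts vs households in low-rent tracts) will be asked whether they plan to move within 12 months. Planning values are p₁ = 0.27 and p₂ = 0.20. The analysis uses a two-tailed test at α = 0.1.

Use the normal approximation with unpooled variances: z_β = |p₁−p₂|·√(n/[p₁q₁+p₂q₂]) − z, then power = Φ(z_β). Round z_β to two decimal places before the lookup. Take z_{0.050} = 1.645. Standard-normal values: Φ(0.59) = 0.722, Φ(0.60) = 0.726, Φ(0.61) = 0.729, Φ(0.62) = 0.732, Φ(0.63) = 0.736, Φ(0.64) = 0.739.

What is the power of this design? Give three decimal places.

Power ≈ 0.736

z_β = |p₁−p₂|·√(n/[p₁q₁+p₂q₂]) − z_{α/2}
    = 0.07 · √(378/0.3571) − 1.645
    = 0.07 · 32.5350 − 1.645
    = 2.2775 − 1.645 = 0.6325 → 0.63
Power = Φ(0.63) = 0.736.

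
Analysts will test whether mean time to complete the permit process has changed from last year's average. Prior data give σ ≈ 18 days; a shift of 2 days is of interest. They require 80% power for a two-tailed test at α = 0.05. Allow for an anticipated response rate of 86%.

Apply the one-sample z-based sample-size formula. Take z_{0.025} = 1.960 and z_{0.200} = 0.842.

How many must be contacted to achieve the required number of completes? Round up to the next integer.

n = (z_{α/2} + z_β)² · σ² / δ²
  = (1.960 + 0.842)² · 18² / 2²
  = 7.8512 · 324 / 4
  = 635.95
Adjust for 86% response: 635.95 / 0.86 = 739.47.
Round up → n = 740.

n = 740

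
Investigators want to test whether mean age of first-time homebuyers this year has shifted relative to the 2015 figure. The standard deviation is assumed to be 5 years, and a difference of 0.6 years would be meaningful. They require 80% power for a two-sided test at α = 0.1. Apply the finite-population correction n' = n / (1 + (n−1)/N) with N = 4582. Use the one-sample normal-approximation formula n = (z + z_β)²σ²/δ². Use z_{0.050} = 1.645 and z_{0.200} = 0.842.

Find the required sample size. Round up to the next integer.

n = 393

n = (z_{α/2} + z_β)² · σ² / δ²
  = (1.645 + 0.842)² · 5² / 0.6²
  = 6.1852 · 25 / 0.36
  = 429.53
Finite-population correction (N = 4582): 429.53 / (1 + (429.53 − 1)/4582) = 392.79.
Round up → n = 393.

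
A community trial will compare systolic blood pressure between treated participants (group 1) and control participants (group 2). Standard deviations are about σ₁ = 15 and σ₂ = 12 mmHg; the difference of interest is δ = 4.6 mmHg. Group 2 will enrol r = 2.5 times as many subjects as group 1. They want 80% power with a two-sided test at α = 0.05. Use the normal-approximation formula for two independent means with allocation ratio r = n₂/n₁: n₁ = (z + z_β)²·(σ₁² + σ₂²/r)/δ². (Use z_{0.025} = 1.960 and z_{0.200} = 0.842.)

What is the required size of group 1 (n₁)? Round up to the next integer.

n₁ = 105

n₁ = (z_{α/2} + z_β)² · (σ₁² + σ₂²/r) / δ²
   = (1.960 + 0.842)² · (15² + 12²/2.5) / 4.6²
   = 7.8512 · (225 + 57.6) / 21.16
   = 7.8512 · 282.6 / 21.16
   = 104.86
Round up → n₁ = 105; n₂ = r·n₁ = 2.5 × 105 = 263.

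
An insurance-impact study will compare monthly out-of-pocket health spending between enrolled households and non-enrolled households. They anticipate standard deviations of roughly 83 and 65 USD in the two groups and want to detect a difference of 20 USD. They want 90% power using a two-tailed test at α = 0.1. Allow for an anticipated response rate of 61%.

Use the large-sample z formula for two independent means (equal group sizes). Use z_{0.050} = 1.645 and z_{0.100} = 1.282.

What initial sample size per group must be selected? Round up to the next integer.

n = (z_{α/2} + z_β)² · (σ₁² + σ₂²) / δ²
  = (1.645 + 1.282)² · (83² + 65² = 11114) / 20²
  = 8.5673 · 11114 / 400
  = 238.04
Adjust for 61% response: 238.04 / 0.61 = 390.23.
Round up → n = 391 per group.

n = 391 per group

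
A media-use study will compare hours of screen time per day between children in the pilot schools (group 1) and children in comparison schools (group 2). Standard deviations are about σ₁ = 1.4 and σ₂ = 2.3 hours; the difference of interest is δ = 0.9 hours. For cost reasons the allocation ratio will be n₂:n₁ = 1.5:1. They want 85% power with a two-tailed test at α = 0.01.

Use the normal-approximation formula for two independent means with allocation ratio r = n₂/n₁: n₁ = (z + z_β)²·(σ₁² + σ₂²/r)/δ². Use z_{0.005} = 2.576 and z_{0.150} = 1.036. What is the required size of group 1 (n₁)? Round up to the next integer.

n₁ = (z_{α/2} + z_β)² · (σ₁² + σ₂²/r) / δ²
   = (2.576 + 1.036)² · (1.4² + 2.3²/1.5) / 0.9²
   = 13.0465 · (1.96 + 3.5267) / 0.81
   = 13.0465 · 5.4867 / 0.81
   = 88.37
Round up → n₁ = 89; n₂ = r·n₁ = 1.5 × 89 = 134.

n₁ = 89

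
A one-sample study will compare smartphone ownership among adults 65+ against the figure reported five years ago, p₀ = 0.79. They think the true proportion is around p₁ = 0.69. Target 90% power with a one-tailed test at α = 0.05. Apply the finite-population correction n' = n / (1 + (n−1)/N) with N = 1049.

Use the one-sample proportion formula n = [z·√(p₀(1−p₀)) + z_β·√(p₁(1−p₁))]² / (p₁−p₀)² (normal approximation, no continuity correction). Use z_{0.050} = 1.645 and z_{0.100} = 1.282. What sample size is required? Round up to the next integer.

n = 139

n = [z_α·√(p₀q₀) + z_β·√(p₁q₁)]² / (p₁ − p₀)²
  = [1.645·√(0.79·0.21) + 1.282·√(0.69·0.31)]² / (-0.10)²
  = [1.645·0.4073 + 1.282·0.4625]² / 0.0100
  = [1.2629]² / 0.0100
  = 159.50
Finite-population correction (N = 1049): 159.50 / (1 + (159.50 − 1)/1049) = 138.56.
Round up → n = 139.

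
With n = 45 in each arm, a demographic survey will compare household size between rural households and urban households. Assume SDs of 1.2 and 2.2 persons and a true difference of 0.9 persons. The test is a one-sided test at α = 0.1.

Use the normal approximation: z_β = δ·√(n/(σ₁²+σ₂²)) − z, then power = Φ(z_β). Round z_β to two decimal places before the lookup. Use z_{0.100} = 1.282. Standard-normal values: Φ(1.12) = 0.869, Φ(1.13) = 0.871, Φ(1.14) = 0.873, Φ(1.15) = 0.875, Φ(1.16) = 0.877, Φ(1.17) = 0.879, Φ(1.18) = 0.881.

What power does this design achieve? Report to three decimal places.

z_β = δ·√(n/(σ₁²+σ₂²)) − z_α
    = 0.9 · √(45/6.28) − 1.282
    = 0.9 · 2.67686 − 1.282
    = 2.4092 − 1.282 = 1.1272 → 1.13
Power = Φ(1.13) = 0.871.

Power ≈ 0.871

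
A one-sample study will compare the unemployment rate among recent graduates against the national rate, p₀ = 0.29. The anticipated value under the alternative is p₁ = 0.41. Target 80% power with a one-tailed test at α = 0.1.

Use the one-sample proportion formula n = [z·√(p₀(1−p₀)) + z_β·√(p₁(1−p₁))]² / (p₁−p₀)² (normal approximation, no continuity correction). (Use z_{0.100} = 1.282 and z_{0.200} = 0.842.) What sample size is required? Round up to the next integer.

n = [z_α·√(p₀q₀) + z_β·√(p₁q₁)]² / (p₁ − p₀)²
  = [1.282·√(0.29·0.71) + 0.842·√(0.41·0.59)]² / (0.12)²
  = [1.282·0.4538 + 0.842·0.4918]² / 0.0144
  = [0.9958]² / 0.0144
  = 68.87
Round up → n = 69.

n = 69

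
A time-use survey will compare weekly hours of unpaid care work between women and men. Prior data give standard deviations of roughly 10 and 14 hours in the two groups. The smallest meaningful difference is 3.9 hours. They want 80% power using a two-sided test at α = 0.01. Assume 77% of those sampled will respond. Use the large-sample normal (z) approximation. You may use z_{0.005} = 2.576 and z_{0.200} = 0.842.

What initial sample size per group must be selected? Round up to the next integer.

n = (z_{α/2} + z_β)² · (σ₁² + σ₂²) / δ²
  = (2.576 + 0.842)² · (10² + 14² = 296) / 3.9²
  = 11.6827 · 296 / 15.21
  = 227.36
Adjust for 77% response: 227.36 / 0.77 = 295.27.
Round up → n = 296 per group.

n = 296 per group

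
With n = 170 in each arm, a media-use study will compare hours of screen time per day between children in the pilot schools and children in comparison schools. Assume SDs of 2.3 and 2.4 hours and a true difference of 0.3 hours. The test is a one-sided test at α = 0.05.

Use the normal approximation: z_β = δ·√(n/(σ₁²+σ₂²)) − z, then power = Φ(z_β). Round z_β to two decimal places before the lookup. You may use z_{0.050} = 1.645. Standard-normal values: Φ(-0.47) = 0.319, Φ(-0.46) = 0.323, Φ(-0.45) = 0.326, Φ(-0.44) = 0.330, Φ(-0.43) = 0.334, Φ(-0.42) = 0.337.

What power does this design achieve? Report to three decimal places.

Power ≈ 0.319

z_β = δ·√(n/(σ₁²+σ₂²)) − z_α
    = 0.3 · √(170/11.05) − 1.645
    = 0.3 · 3.92232 − 1.645
    = 1.1767 − 1.645 = -0.4683 → -0.47
Power = Φ(-0.47) = 0.319.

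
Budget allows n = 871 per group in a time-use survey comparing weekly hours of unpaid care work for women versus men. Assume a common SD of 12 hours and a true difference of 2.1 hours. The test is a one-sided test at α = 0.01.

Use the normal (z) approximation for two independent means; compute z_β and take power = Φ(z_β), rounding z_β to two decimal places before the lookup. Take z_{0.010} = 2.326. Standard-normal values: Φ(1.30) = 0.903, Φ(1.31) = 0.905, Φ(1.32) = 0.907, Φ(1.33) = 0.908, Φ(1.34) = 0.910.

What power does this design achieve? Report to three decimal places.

Power ≈ 0.908

z_β = δ·√(n/(σ₁²+σ₂²)) − z_α
    = 2.1 · √(871/288) − 2.326
    = 2.1 · 1.73905 − 2.326
    = 3.6520 − 2.326 = 1.3260 → 1.33
Power = Φ(1.33) = 0.908.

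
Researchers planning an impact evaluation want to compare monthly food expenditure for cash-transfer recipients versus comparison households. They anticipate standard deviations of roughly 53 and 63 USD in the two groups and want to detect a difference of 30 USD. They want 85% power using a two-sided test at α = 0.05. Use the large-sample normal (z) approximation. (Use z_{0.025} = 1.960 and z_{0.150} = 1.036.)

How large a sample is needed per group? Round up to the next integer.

n = 68 per group

n = (z_{α/2} + z_β)² · (σ₁² + σ₂²) / δ²
  = (1.960 + 1.036)² · (53² + 63² = 6778) / 30²
  = 8.9760 · 6778 / 900
  = 67.60
Round up → n = 68 per group.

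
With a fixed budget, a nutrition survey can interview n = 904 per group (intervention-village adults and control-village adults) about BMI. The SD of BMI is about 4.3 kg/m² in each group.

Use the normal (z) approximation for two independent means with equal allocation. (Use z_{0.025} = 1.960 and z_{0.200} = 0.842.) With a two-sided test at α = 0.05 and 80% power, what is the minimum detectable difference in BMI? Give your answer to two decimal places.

Minimum detectable difference ≈ 0.57 kg/m²

δ = (z_{α/2} + z_β) · √((σ₁²+σ₂²)/n)
  = (1.960 + 0.842) · √(36.98/904)
  = 2.802 · √0.04091
  = 2.802 · 0.2023
  = 0.5667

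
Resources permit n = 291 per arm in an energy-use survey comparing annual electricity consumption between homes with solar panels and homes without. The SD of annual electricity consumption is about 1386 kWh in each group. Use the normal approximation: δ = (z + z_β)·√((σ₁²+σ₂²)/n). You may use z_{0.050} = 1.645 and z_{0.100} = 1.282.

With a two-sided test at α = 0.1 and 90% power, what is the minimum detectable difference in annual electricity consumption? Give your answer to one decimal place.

Minimum detectable difference ≈ 336.3 kWh

δ = (z_{α/2} + z_β) · √((σ₁²+σ₂²)/n)
  = (1.645 + 1.282) · √(3841992/291)
  = 2.927 · √13202.7
  = 2.927 · 114.9031
  = 336.3214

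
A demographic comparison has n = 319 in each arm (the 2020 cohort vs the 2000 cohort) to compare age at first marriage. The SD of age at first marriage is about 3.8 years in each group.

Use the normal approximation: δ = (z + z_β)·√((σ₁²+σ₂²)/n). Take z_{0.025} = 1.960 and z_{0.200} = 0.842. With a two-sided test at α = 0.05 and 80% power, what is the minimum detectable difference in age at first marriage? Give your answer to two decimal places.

Minimum detectable difference ≈ 0.84 years

δ = (z_{α/2} + z_β) · √((σ₁²+σ₂²)/n)
  = (1.960 + 0.842) · √(28.88/319)
  = 2.802 · √0.09053
  = 2.802 · 0.3009
  = 0.8431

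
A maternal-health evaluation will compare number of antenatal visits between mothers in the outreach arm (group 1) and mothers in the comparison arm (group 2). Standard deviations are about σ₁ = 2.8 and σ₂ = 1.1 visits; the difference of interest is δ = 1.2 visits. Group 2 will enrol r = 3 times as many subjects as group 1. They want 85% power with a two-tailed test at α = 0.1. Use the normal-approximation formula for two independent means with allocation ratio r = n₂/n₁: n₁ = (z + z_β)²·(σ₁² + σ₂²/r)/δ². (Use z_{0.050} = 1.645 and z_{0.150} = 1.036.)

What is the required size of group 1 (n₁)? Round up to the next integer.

n₁ = 42

n₁ = (z_{α/2} + z_β)² · (σ₁² + σ₂²/r) / δ²
   = (1.645 + 1.036)² · (2.8² + 1.1²/3) / 1.2²
   = 7.1878 · (7.84 + 0.40333) / 1.44
   = 7.1878 · 8.2433 / 1.44
   = 41.15
Round up → n₁ = 42; n₂ = r·n₁ = 3 × 42 = 126.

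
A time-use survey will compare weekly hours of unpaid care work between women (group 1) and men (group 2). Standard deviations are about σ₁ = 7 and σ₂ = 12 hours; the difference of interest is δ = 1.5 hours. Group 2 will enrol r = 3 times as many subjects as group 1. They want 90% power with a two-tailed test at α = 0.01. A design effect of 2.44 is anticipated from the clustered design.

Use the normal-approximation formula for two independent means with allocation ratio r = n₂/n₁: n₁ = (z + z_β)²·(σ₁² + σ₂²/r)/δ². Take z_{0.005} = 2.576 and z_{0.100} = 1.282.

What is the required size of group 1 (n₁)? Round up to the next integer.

n₁ = 1566

n₁ = (z_{α/2} + z_β)² · (σ₁² + σ₂²/r) / δ²
   = (2.576 + 1.282)² · (7² + 12²/3) / 1.5²
   = 14.8842 · (49 + 48) / 2.25
   = 14.8842 · 97 / 2.25
   = 641.67
Design effect: 2.44 × 641.67 = 1565.68.
Round up → n₁ = 1566; n₂ = r·n₁ = 3 × 1566 = 4698.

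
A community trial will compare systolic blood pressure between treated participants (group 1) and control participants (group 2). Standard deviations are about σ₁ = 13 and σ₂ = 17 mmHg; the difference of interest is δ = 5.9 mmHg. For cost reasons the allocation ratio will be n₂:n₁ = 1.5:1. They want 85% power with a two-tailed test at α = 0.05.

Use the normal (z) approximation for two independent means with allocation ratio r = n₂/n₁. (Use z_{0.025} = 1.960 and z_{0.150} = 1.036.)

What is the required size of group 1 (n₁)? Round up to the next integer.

n₁ = (z_{α/2} + z_β)² · (σ₁² + σ₂²/r) / δ²
   = (1.960 + 1.036)² · (13² + 17²/1.5) / 5.9²
   = 8.9760 · (169 + 192.6667) / 34.81
   = 8.9760 · 361.6667 / 34.81
   = 93.26
Round up → n₁ = 94; n₂ = r·n₁ = 1.5 × 94 = 141.

n₁ = 94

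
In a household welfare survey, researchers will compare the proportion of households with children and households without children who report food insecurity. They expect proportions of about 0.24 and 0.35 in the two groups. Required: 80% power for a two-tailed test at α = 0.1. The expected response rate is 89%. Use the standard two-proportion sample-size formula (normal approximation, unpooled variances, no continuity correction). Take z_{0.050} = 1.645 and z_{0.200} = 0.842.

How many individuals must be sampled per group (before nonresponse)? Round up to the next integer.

n = 236 per group

n = (z_{α/2} + z_β)² · [p₁(1−p₁) + p₂(1−p₂)] / (p₁ − p₂)²
  = (1.645 + 0.842)² · (0.24·0.76 + 0.35·0.65) / (-0.11)²
  = (2.487)² · (0.1824 + 0.2275) / 0.0121
  = 6.1852 · 0.4099 / 0.0121
  = 209.53
Adjust for 89% response: 209.53 / 0.89 = 235.43.
Round up → n = 236 per group.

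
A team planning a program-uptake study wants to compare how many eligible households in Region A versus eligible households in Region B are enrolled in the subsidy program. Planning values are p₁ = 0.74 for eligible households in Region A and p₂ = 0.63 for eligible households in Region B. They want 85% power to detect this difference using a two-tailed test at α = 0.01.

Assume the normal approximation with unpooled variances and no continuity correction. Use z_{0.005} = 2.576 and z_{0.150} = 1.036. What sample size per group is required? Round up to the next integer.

n = 459 per group

n = (z_{α/2} + z_β)² · [p₁(1−p₁) + p₂(1−p₂)] / (p₁ − p₂)²
  = (2.576 + 1.036)² · (0.74·0.26 + 0.63·0.37) / (0.11)²
  = (3.612)² · (0.1924 + 0.2331) / 0.0121
  = 13.0465 · 0.4255 / 0.0121
  = 458.79
Round up → n = 459 per group.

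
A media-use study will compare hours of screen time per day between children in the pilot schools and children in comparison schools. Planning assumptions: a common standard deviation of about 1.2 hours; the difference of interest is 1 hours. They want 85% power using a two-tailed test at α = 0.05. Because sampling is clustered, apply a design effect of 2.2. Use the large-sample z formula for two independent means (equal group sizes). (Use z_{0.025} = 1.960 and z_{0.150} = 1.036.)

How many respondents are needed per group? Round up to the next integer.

n = (z_{α/2} + z_β)² · (σ₁² + σ₂²) / δ²
  = (1.960 + 1.036)² · (2·1.2² = 2.88) / 1²
  = 8.9760 · 2.88 / 1
  = 25.85
Design effect: 2.2 × 25.85 = 56.87.
Round up → n = 57 per group.

n = 57 per group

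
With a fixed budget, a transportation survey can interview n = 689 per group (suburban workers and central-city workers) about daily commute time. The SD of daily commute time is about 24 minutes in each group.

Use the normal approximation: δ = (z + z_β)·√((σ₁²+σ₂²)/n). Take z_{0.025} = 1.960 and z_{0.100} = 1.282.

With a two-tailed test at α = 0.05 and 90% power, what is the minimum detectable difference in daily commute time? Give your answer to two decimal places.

Minimum detectable difference ≈ 4.19 minutes

δ = (z_{α/2} + z_β) · √((σ₁²+σ₂²)/n)
  = (1.960 + 1.282) · √(1152/689)
  = 3.242 · √1.672
  = 3.242 · 1.2931
  = 4.1921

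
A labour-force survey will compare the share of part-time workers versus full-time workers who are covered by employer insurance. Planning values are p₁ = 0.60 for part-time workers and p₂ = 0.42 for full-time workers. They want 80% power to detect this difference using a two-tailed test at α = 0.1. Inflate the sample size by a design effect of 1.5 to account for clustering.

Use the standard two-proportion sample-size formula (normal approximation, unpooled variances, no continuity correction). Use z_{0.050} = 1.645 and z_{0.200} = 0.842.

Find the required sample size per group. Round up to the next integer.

n = (z_{α/2} + z_β)² · [p₁(1−p₁) + p₂(1−p₂)] / (p₁ − p₂)²
  = (1.645 + 0.842)² · (0.60·0.40 + 0.42·0.58) / (0.18)²
  = (2.487)² · (0.2400 + 0.2436) / 0.0324
  = 6.1852 · 0.4836 / 0.0324
  = 92.32
Design effect: 1.5 × 92.32 = 138.48.
Round up → n = 139 per group.

n = 139 per group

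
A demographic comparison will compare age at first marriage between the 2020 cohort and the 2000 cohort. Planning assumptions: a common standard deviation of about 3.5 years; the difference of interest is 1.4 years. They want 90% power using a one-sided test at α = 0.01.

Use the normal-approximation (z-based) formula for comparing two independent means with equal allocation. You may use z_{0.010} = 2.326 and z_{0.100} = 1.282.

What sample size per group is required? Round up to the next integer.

n = (z_α + z_β)² · (σ₁² + σ₂²) / δ²
  = (2.326 + 1.282)² · (2·3.5² = 24.5) / 1.4²
  = 13.0177 · 24.5 / 1.96
  = 162.72
Round up → n = 163 per group.

n = 163 per group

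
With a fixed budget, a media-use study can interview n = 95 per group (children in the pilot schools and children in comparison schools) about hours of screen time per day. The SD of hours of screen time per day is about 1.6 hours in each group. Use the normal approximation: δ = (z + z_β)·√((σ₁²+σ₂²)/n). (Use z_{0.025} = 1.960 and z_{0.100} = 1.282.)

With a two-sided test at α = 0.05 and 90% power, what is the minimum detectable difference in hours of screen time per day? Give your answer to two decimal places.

Minimum detectable difference ≈ 0.75 hours

δ = (z_{α/2} + z_β) · √((σ₁²+σ₂²)/n)
  = (1.960 + 1.282) · √(5.12/95)
  = 3.242 · √0.05389
  = 3.242 · 0.2322
  = 0.7526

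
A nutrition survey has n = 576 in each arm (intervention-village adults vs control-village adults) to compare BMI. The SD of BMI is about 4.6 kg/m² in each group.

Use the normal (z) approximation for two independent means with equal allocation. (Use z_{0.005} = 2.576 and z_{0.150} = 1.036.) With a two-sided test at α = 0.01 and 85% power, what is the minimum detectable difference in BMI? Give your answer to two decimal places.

δ = (z_{α/2} + z_β) · √((σ₁²+σ₂²)/n)
  = (2.576 + 1.036) · √(42.32/576)
  = 3.612 · √0.07347
  = 3.612 · 0.2711
  = 0.9791

Minimum detectable difference ≈ 0.98 kg/m²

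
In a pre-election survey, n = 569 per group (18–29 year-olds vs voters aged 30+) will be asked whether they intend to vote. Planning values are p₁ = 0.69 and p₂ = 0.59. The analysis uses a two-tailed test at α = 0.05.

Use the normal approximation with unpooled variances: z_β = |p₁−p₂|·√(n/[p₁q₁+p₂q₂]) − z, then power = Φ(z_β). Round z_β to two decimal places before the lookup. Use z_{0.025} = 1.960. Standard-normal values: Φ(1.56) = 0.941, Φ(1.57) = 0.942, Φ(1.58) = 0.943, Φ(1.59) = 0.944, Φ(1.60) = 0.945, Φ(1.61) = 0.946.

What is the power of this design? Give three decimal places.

Power ≈ 0.942

z_β = |p₁−p₂|·√(n/[p₁q₁+p₂q₂]) − z_{α/2}
    = 0.10 · √(569/0.4558) − 1.960
    = 0.10 · 35.3321 − 1.960
    = 3.5332 − 1.960 = 1.5732 → 1.57
Power = Φ(1.57) = 0.942.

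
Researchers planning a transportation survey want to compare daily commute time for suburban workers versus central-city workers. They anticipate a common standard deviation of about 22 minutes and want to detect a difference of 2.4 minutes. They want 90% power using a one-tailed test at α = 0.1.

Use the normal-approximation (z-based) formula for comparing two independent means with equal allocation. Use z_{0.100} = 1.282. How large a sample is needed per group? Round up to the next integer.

n = (z_α + z_β)² · (σ₁² + σ₂²) / δ²
  = (1.282 + 1.282)² · (2·22² = 968) / 2.4²
  = 6.5741 · 968 / 5.76
  = 1104.81
Round up → n = 1105 per group.

n = 1105 per group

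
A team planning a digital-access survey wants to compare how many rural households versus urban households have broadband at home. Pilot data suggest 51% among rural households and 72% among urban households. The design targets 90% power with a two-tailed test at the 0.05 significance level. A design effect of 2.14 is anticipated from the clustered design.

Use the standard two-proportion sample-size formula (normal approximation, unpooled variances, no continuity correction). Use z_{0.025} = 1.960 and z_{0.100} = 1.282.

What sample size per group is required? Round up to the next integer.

n = (z_{α/2} + z_β)² · [p₁(1−p₁) + p₂(1−p₂)] / (p₁ − p₂)²
  = (1.960 + 1.282)² · (0.51·0.49 + 0.72·0.28) / (-0.21)²
  = (3.242)² · (0.2499 + 0.2016) / 0.0441
  = 10.5106 · 0.4515 / 0.0441
  = 107.61
Design effect: 2.14 × 107.61 = 230.28.
Round up → n = 231 per group.

n = 231 per group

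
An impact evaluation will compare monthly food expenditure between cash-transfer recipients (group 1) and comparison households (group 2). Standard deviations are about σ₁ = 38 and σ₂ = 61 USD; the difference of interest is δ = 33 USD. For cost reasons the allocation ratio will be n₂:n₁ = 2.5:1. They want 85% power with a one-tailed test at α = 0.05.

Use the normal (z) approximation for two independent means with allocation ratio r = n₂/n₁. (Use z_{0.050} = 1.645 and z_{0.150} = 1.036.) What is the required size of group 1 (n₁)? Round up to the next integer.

n₁ = (z_α + z_β)² · (σ₁² + σ₂²/r) / δ²
   = (1.645 + 1.036)² · (38² + 61²/2.5) / 33²
   = 7.1878 · (1444 + 1488.4) / 1089
   = 7.1878 · 2932.4 / 1089
   = 19.35
Round up → n₁ = 20; n₂ = r·n₁ = 2.5 × 20 = 50.

n₁ = 20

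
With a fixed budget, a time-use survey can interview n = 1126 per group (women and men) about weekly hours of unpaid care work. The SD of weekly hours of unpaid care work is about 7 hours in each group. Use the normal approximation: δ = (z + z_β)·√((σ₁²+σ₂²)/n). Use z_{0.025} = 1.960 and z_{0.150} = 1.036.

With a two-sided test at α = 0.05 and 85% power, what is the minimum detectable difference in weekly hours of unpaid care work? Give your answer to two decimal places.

Minimum detectable difference ≈ 0.88 hours

δ = (z_{α/2} + z_β) · √((σ₁²+σ₂²)/n)
  = (1.960 + 1.036) · √(98/1126)
  = 2.996 · √0.08703
  = 2.996 · 0.2950
  = 0.8839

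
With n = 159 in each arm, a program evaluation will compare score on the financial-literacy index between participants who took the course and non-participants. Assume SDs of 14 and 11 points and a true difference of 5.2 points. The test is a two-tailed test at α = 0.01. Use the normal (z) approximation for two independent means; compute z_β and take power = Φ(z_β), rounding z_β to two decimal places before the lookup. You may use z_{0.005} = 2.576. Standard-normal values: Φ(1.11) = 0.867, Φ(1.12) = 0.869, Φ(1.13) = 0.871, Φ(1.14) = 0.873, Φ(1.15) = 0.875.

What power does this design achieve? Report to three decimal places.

Power ≈ 0.867

z_β = δ·√(n/(σ₁²+σ₂²)) − z_{α/2}
    = 5.2 · √(159/317) − 2.576
    = 5.2 · 0.70822 − 2.576
    = 3.6828 − 2.576 = 1.1068 → 1.11
Power = Φ(1.11) = 0.867.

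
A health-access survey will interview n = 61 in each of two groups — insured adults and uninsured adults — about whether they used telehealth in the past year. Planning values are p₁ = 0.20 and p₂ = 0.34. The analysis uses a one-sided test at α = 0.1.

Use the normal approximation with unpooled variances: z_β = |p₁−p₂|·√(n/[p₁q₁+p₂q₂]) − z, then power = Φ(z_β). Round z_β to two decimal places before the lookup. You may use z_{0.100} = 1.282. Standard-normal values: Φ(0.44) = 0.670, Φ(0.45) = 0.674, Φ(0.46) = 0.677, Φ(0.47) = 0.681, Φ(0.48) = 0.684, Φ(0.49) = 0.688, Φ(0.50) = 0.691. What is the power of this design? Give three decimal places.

z_β = |p₁−p₂|·√(n/[p₁q₁+p₂q₂]) − z_α
    = 0.14 · √(61/0.3844) − 1.282
    = 0.14 · 12.5972 − 1.282
    = 1.7636 − 1.282 = 0.4816 → 0.48
Power = Φ(0.48) = 0.684.

Power ≈ 0.684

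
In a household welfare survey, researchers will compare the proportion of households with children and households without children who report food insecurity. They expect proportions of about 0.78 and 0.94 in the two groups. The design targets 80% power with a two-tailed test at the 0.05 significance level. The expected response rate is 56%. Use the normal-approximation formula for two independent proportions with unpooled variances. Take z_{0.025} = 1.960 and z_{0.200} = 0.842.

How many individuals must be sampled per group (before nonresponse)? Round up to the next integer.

n = (z_{α/2} + z_β)² · [p₁(1−p₁) + p₂(1−p₂)] / (p₁ − p₂)²
  = (1.960 + 0.842)² · (0.78·0.22 + 0.94·0.06) / (-0.16)²
  = (2.802)² · (0.1716 + 0.0564) / 0.0256
  = 7.8512 · 0.2280 / 0.0256
  = 69.92
Adjust for 56% response: 69.92 / 0.56 = 124.87.
Round up → n = 125 per group.

n = 125 per group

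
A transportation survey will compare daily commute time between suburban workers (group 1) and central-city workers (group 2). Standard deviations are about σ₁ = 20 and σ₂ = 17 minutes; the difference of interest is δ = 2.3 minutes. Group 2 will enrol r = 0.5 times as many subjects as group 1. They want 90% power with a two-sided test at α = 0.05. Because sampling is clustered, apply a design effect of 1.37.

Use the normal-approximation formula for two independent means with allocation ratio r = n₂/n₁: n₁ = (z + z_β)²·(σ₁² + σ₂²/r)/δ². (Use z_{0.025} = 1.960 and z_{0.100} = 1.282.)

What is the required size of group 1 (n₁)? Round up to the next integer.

n₁ = (z_{α/2} + z_β)² · (σ₁² + σ₂²/r) / δ²
   = (1.960 + 1.282)² · (20² + 17²/0.5) / 2.3²
   = 10.5106 · (400 + 578) / 5.29
   = 10.5106 · 978 / 5.29
   = 1943.16
Design effect: 1.37 × 1943.16 = 2662.13.
Round up → n₁ = 2663; n₂ = r·n₁ = 0.5 × 2663 = 1332.

n₁ = 2663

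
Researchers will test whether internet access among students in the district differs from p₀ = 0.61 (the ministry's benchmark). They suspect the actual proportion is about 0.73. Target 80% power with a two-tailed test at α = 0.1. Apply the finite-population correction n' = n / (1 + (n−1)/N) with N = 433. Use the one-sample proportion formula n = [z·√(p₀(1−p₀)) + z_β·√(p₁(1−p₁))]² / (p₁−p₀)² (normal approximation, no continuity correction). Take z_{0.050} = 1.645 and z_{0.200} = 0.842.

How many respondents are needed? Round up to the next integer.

n = [z_{α/2}·√(p₀q₀) + z_β·√(p₁q₁)]² / (p₁ − p₀)²
  = [1.645·√(0.61·0.39) + 0.842·√(0.73·0.27)]² / (0.12)²
  = [1.645·0.4877 + 0.842·0.4440]² / 0.0144
  = [1.1762]² / 0.0144
  = 96.07
Finite-population correction (N = 433): 96.07 / (1 + (96.07 − 1)/433) = 78.77.
Round up → n = 79.

n = 79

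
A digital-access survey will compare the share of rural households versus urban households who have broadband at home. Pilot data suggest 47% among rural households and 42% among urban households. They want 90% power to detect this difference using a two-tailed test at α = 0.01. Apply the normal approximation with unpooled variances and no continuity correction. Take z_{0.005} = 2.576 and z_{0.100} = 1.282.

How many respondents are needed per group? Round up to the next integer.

n = 2934 per group

n = (z_{α/2} + z_β)² · [p₁(1−p₁) + p₂(1−p₂)] / (p₁ − p₂)²
  = (2.576 + 1.282)² · (0.47·0.53 + 0.42·0.58) / (0.05)²
  = (3.858)² · (0.2491 + 0.2436) / 0.0025
  = 14.8842 · 0.4927 / 0.0025
  = 2933.37
Round up → n = 2934 per group.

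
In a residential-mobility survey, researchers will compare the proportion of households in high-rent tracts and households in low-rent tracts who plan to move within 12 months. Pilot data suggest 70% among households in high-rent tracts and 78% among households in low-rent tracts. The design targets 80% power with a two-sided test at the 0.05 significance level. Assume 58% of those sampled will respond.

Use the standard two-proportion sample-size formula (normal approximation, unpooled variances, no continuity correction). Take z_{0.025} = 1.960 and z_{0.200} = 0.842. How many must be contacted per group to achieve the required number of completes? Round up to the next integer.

n = (z_{α/2} + z_β)² · [p₁(1−p₁) + p₂(1−p₂)] / (p₁ − p₂)²
  = (1.960 + 0.842)² · (0.70·0.30 + 0.78·0.22) / (-0.08)²
  = (2.802)² · (0.2100 + 0.1716) / 0.0064
  = 7.8512 · 0.3816 / 0.0064
  = 468.13
Adjust for 58% response: 468.13 / 0.58 = 807.12.
Round up → n = 808 per group.

n = 808 per group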